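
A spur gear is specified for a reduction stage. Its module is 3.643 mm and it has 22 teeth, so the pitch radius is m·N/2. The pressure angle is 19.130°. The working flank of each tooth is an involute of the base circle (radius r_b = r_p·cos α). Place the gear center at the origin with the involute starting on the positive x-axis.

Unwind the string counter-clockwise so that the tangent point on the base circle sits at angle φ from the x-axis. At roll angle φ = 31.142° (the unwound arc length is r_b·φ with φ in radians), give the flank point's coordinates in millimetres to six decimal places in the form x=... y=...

pitch radius r_p = m·N/2 = 3.643·22/2 = 40.073000
base radius r_b = r_p·cos α = 40.073000·cos 19.130° = 37.860067
roll angle φ = 31.142° = 0.54353044 rad
x = r_b·(cos φ + φ·sin φ) = 37.860067·(0.85588822 + 0.54353044·0.51716087) = 43.046172
y = r_b·(sin φ − φ·cos φ) = 37.860067·(0.51716087 − 0.54353044·0.85588822) = 1.967193

x=43.046172 y=1.967193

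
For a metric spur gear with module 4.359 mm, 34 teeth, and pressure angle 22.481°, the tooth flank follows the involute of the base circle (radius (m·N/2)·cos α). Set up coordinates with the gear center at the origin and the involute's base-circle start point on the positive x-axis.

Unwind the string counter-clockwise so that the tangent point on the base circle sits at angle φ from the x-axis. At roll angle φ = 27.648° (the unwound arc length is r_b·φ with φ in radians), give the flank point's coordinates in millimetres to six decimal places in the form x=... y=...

x=75.985462 y=2.505337

pitch radius r_p = m·N/2 = 4.359·34/2 = 74.103000
base radius r_b = r_p·cos α = 74.103000·cos 22.481° = 68.471645
roll angle φ = 27.648° = 0.48254863 rad
x = r_b·(cos φ + φ·sin φ) = 68.471645·(0.88581514 + 0.48254863·0.46403830) = 75.985462
y = r_b·(sin φ − φ·cos φ) = 68.471645·(0.46403830 − 0.48254863·0.88581514) = 2.505337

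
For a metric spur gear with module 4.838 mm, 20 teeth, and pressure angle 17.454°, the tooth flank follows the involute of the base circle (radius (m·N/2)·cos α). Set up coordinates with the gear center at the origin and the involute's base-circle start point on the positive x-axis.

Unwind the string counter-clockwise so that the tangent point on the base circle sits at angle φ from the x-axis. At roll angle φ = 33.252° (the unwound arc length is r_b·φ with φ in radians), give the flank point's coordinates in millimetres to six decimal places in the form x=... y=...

x=53.282576 y=2.907104

pitch radius r_p = m·N/2 = 4.838·20/2 = 48.380000
base radius r_b = r_p·cos α = 48.380000·cos 17.454° = 46.152491
roll angle φ = 33.252° = 0.58035688 rad
x = r_b·(cos φ + φ·sin φ) = 46.152491·(0.83626702 + 0.58035688·0.54832242) = 53.282576
y = r_b·(sin φ − φ·cos φ) = 46.152491·(0.54832242 − 0.58035688·0.83626702) = 2.907104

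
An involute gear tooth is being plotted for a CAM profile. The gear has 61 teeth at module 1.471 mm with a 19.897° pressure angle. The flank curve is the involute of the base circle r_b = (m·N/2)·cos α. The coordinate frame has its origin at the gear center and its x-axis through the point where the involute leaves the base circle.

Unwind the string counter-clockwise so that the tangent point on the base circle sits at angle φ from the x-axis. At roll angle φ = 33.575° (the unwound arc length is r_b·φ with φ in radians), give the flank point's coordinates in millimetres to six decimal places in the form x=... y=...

pitch radius r_p = m·N/2 = 1.471·61/2 = 44.865500
base radius r_b = r_p·cos α = 44.865500·cos 19.897° = 42.187297
roll angle φ = 33.575° = 0.58599430 rad
x = r_b·(cos φ + φ·sin φ) = 42.187297·(0.83316262 + 0.58599430·0.55302807) = 48.820570
y = r_b·(sin φ − φ·cos φ) = 42.187297·(0.55302807 − 0.58599430·0.83316262) = 2.733717

x=48.820570 y=2.733717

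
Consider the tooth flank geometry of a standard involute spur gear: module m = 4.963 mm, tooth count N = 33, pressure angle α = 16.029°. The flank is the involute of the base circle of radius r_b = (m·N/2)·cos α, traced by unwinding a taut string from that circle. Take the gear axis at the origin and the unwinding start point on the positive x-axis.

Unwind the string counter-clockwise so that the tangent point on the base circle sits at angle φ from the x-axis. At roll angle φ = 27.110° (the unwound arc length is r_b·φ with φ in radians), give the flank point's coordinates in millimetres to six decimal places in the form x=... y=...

x=87.029090 y=2.717390

pitch radius r_p = m·N/2 = 4.963·33/2 = 81.889500
base radius r_b = r_p·cos α = 81.889500·cos 16.029° = 78.705805
roll angle φ = 27.110° = 0.47315876 rad
x = r_b·(cos φ + φ·sin φ) = 78.705805·(0.89013328 + 0.47315876·0.45570027) = 87.029090
y = r_b·(sin φ − φ·cos φ) = 78.705805·(0.45570027 − 0.47315876·0.89013328) = 2.717390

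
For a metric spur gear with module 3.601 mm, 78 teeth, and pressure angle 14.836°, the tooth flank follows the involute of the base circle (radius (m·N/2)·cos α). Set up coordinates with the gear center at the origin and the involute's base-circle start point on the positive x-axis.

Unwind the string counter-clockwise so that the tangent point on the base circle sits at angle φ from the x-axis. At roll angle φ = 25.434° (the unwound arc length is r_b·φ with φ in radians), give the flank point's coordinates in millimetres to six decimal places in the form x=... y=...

pitch radius r_p = m·N/2 = 3.601·78/2 = 140.439000
base radius r_b = r_p·cos α = 140.439000·cos 14.836° = 135.757142
roll angle φ = 25.434° = 0.44390704 rad
x = r_b·(cos φ + φ·sin φ) = 135.757142·(0.90308060 + 0.44390704·0.42947111) = 148.481096
y = r_b·(sin φ − φ·cos φ) = 135.757142·(0.42947111 − 0.44390704·0.90308060) = 3.880926

x=148.481096 y=3.880926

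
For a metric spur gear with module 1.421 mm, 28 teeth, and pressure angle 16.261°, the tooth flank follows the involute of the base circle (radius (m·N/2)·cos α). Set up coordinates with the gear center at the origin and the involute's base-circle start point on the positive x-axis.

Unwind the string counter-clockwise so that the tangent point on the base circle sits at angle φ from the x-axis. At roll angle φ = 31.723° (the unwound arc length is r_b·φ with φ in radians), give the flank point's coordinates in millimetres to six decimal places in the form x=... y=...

x=21.804897 y=1.047739

pitch radius r_p = m·N/2 = 1.421·28/2 = 19.894000
base radius r_b = r_p·cos α = 19.894000·cos 16.261° = 19.098163
roll angle φ = 31.723° = 0.55367080 rad
x = r_b·(cos φ + φ·sin φ) = 19.098163·(0.85060010 + 0.55367080·0.52581315) = 21.804897
y = r_b·(sin φ − φ·cos φ) = 19.098163·(0.52581315 − 0.55367080·0.85060010) = 1.047739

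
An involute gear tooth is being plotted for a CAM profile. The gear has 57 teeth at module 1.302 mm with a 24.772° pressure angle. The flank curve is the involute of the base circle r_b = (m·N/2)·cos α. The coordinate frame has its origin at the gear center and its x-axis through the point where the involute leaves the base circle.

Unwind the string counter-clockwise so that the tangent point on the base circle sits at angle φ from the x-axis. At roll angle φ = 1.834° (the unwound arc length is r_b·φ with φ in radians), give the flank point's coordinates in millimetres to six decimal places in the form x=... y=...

pitch radius r_p = m·N/2 = 1.302·57/2 = 37.107000
base radius r_b = r_p·cos α = 37.107000·cos 24.772° = 33.692501
roll angle φ = 1.834° = 0.03200934 rad
x = r_b·(cos φ + φ·sin φ) = 33.692501·(0.99948774 + 0.03200934·0.03200387) = 33.709757
y = r_b·(sin φ − φ·cos φ) = 33.692501·(0.03200387 − 0.03200934·0.99948774) = 0.000368

x=33.709757 y=0.000368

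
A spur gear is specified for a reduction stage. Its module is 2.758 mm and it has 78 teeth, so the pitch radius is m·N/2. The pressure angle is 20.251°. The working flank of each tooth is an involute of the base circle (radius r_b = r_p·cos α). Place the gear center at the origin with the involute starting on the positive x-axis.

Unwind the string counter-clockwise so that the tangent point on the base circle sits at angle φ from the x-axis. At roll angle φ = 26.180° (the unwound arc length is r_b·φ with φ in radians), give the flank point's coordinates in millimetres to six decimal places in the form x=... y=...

x=110.904021 y=3.142482

pitch radius r_p = m·N/2 = 2.758·78/2 = 107.562000
base radius r_b = r_p·cos α = 107.562000·cos 20.251° = 100.913087
roll angle φ = 26.180° = 0.45692720 rad
x = r_b·(cos φ + φ·sin φ) = 100.913087·(0.89741243 + 0.45692720·0.44119262) = 110.904021
y = r_b·(sin φ − φ·cos φ) = 100.913087·(0.44119262 − 0.45692720·0.89741243) = 3.142482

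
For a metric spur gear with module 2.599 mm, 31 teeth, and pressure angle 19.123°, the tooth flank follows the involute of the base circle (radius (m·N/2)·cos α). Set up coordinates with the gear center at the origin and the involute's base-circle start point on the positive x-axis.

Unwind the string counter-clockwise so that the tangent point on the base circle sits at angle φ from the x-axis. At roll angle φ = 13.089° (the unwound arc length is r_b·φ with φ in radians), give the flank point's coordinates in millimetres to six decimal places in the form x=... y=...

x=39.041750 y=0.150469

pitch radius r_p = m·N/2 = 2.599·31/2 = 40.284500
base radius r_b = r_p·cos α = 40.284500·cos 19.123° = 38.061500
roll angle φ = 13.089° = 0.22844615 rad
x = r_b·(cos φ + φ·sin φ) = 38.061500·(0.97401946 + 0.22844615·0.22646431) = 39.041750
y = r_b·(sin φ − φ·cos φ) = 38.061500·(0.22646431 − 0.22844615·0.97401946) = 0.150469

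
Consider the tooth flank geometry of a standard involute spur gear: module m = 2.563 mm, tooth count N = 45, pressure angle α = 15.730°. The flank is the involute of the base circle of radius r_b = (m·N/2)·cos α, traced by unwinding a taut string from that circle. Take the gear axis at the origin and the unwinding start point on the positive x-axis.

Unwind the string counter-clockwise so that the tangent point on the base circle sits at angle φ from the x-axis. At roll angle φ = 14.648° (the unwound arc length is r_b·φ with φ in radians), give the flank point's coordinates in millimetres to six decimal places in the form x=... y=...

x=57.292309 y=0.307156

pitch radius r_p = m·N/2 = 2.563·45/2 = 57.667500
base radius r_b = r_p·cos α = 57.667500·cos 15.730° = 55.507848
roll angle φ = 14.648° = 0.25565583 rad
x = r_b·(cos φ + φ·sin φ) = 55.507848·(0.96749766 + 0.25565583·0.25287998) = 57.292309
y = r_b·(sin φ − φ·cos φ) = 55.507848·(0.25287998 − 0.25565583·0.96749766) = 0.307156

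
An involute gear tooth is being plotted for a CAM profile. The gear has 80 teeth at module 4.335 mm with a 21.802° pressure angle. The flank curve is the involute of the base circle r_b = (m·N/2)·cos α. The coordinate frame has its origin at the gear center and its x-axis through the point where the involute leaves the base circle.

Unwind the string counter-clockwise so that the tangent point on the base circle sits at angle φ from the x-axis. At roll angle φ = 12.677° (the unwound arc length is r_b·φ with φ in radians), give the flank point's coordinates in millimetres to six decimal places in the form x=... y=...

pitch radius r_p = m·N/2 = 4.335·80/2 = 173.400000
base radius r_b = r_p·cos α = 173.400000·cos 21.802° = 160.997194
roll angle φ = 12.677° = 0.22125539 rad
x = r_b·(cos φ + φ·sin φ) = 160.997194·(0.97562272 + 0.22125539·0.21945458) = 164.889821
y = r_b·(sin φ − φ·cos φ) = 160.997194·(0.21945458 − 0.22125539·0.97562272) = 0.578430

x=164.889821 y=0.578430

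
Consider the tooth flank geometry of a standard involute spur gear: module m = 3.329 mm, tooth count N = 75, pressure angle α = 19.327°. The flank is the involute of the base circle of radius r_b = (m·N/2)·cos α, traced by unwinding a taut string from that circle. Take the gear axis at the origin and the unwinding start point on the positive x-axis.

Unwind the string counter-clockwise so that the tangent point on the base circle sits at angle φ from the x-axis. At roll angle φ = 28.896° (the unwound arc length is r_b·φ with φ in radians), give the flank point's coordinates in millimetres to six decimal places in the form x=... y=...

x=131.844494 y=4.910109

pitch radius r_p = m·N/2 = 3.329·75/2 = 124.837500
base radius r_b = r_p·cos α = 124.837500·cos 19.327° = 117.802295
roll angle φ = 28.896° = 0.50433034 rad
x = r_b·(cos φ + φ·sin φ) = 117.802295·(0.87549826 + 0.50433034·0.48322126) = 131.844494
y = r_b·(sin φ − φ·cos φ) = 117.802295·(0.48322126 − 0.50433034·0.87549826) = 4.910109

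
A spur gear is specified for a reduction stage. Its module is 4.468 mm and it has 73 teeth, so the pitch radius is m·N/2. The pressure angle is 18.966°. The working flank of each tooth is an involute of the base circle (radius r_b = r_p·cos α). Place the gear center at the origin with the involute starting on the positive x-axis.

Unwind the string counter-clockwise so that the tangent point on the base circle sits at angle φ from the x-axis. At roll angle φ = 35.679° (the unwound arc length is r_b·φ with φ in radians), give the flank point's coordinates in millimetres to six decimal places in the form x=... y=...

x=181.294483 y=11.939286

pitch radius r_p = m·N/2 = 4.468·73/2 = 163.082000
base radius r_b = r_p·cos α = 163.082000·cos 18.966° = 154.228540
roll angle φ = 35.679° = 0.62271602 rad
x = r_b·(cos φ + φ·sin φ) = 154.228540·(0.81229735 + 0.62271602·0.58324353) = 181.294483
y = r_b·(sin φ − φ·cos φ) = 154.228540·(0.58324353 − 0.62271602·0.81229735) = 11.939286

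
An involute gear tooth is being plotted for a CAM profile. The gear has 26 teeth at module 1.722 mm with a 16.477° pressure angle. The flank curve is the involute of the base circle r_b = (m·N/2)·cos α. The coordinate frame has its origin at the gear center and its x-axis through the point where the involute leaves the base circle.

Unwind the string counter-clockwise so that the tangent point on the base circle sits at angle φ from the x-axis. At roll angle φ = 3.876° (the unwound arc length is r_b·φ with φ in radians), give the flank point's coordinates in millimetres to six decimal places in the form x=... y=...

pitch radius r_p = m·N/2 = 1.722·26/2 = 22.386000
base radius r_b = r_p·cos α = 22.386000·cos 16.477° = 21.466689
roll angle φ = 3.876° = 0.06764896 rad
x = r_b·(cos φ + φ·sin φ) = 21.466689·(0.99771268 + 0.06764896·0.06759738) = 21.515753
y = r_b·(sin φ − φ·cos φ) = 21.466689·(0.06759738 − 0.06764896·0.99771268) = 0.002214

x=21.515753 y=0.002214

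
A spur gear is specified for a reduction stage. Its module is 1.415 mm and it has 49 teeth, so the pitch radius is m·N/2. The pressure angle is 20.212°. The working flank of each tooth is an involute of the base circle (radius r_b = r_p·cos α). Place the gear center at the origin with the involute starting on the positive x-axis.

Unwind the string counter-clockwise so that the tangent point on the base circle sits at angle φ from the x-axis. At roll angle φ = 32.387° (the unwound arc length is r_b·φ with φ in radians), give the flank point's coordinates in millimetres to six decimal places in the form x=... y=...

x=37.322245 y=1.896717

pitch radius r_p = m·N/2 = 1.415·49/2 = 34.667500
base radius r_b = r_p·cos α = 34.667500·cos 20.212° = 32.532699
roll angle φ = 32.387° = 0.56525978 rad
x = r_b·(cos φ + φ·sin φ) = 32.532699·(0.84444948 + 0.56525978·0.53563521) = 37.322245
y = r_b·(sin φ − φ·cos φ) = 32.532699·(0.53563521 − 0.56525978·0.84444948) = 1.896717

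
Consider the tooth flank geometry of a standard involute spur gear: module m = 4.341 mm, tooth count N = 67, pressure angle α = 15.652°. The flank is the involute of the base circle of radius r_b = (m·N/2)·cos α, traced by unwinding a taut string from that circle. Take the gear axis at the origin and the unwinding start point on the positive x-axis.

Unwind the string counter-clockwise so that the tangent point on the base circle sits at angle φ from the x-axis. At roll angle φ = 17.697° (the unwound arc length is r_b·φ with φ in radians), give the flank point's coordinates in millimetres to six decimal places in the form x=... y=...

pitch radius r_p = m·N/2 = 4.341·67/2 = 145.423500
base radius r_b = r_p·cos α = 145.423500·cos 15.652° = 140.030921
roll angle φ = 17.697° = 0.30887092 rad
x = r_b·(cos φ + φ·sin φ) = 140.030921·(0.95267740 + 0.30887092·0.30398318) = 146.552016
y = r_b·(sin φ − φ·cos φ) = 140.030921·(0.30398318 − 0.30887092·0.95267740) = 1.362338

x=146.552016 y=1.362338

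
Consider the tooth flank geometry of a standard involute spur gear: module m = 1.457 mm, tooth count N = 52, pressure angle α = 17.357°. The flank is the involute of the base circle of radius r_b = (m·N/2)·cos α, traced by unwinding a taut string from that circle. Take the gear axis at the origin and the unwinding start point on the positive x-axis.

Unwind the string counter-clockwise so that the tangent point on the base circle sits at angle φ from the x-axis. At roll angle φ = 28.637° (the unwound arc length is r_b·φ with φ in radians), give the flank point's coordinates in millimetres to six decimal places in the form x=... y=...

x=40.395059 y=1.467567

pitch radius r_p = m·N/2 = 1.457·52/2 = 37.882000
base radius r_b = r_p·cos α = 37.882000·cos 17.357° = 36.157024
roll angle φ = 28.637° = 0.49980994 rad
x = r_b·(cos φ + φ·sin φ) = 36.157024·(0.87767367 + 0.49980994·0.47925873) = 40.395059
y = r_b·(sin φ − φ·cos φ) = 36.157024·(0.47925873 − 0.49980994·0.87767367) = 1.467567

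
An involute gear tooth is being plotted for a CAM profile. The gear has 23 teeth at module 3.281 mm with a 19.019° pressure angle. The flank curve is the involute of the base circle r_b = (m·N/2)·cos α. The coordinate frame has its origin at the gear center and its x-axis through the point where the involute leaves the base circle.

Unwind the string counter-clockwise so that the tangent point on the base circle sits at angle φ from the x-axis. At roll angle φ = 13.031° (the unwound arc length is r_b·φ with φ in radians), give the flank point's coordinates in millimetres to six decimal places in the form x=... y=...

x=36.582444 y=0.139162

pitch radius r_p = m·N/2 = 3.281·23/2 = 37.731500
base radius r_b = r_p·cos α = 37.731500·cos 19.019° = 35.671759
roll angle φ = 13.031° = 0.22743385 rad
x = r_b·(cos φ + φ·sin φ) = 35.671759·(0.97424821 + 0.22743385·0.22547821) = 36.582444
y = r_b·(sin φ − φ·cos φ) = 35.671759·(0.22547821 − 0.22743385·0.97424821) = 0.139162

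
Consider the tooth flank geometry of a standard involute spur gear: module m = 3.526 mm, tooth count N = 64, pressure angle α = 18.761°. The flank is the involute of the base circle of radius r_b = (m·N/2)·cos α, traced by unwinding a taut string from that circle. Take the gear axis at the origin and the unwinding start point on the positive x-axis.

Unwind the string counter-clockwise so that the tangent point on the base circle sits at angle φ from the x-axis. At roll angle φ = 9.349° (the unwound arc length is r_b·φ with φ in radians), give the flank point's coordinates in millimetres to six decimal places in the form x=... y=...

x=108.249856 y=0.154302

pitch radius r_p = m·N/2 = 3.526·64/2 = 112.832000
base radius r_b = r_p·cos α = 112.832000·cos 18.761° = 106.837055
roll angle φ = 9.349° = 0.16317083 rad
x = r_b·(cos φ + φ·sin φ) = 106.837055·(0.98671715 + 0.16317083·0.16244773) = 108.249856
y = r_b·(sin φ − φ·cos φ) = 106.837055·(0.16244773 − 0.16317083·0.98671715) = 0.154302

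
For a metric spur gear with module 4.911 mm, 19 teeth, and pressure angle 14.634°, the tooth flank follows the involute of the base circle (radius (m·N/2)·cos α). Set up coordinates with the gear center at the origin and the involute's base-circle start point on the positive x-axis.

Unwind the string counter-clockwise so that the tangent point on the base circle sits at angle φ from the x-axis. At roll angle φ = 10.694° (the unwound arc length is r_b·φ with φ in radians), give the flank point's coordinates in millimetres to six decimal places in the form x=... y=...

x=45.920445 y=0.097496

pitch radius r_p = m·N/2 = 4.911·19/2 = 46.654500
base radius r_b = r_p·cos α = 46.654500·cos 14.634° = 45.141001
roll angle φ = 10.694° = 0.18664551 rad
x = r_b·(cos φ + φ·sin φ) = 45.141001·(0.98263223 + 0.18664551·0.18556372) = 45.920445
y = r_b·(sin φ − φ·cos φ) = 45.141001·(0.18556372 − 0.18664551·0.98263223) = 0.097496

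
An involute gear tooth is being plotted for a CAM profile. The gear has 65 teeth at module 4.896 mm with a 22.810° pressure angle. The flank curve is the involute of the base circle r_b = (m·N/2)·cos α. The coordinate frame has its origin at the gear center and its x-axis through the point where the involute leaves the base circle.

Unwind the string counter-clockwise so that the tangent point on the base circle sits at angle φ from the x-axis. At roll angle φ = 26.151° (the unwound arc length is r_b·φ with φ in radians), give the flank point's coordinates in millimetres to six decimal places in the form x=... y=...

pitch radius r_p = m·N/2 = 4.896·65/2 = 159.120000
base radius r_b = r_p·cos α = 159.120000·cos 22.810° = 146.676100
roll angle φ = 26.151° = 0.45642105 rad
x = r_b·(cos φ + φ·sin φ) = 146.676100·(0.89763562 + 0.45642105·0.44073835) = 161.167389
y = r_b·(sin φ − φ·cos φ) = 146.676100·(0.44073835 − 0.45642105·0.89763562) = 4.552614

x=161.167389 y=4.552614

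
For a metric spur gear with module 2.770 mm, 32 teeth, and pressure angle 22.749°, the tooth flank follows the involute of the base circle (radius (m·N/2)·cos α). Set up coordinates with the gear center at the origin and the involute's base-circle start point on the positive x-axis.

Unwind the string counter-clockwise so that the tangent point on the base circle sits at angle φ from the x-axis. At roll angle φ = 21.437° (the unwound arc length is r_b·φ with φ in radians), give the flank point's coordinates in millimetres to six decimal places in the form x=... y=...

pitch radius r_p = m·N/2 = 2.770·32/2 = 44.320000
base radius r_b = r_p·cos α = 44.320000·cos 22.749° = 40.872246
roll angle φ = 21.437° = 0.37414623 rad
x = r_b·(cos φ + φ·sin φ) = 40.872246·(0.93081999 + 0.37414623·0.36547796) = 43.633665
y = r_b·(sin φ − φ·cos φ) = 40.872246·(0.36547796 − 0.37414623·0.93081999) = 0.703622

x=43.633665 y=0.703622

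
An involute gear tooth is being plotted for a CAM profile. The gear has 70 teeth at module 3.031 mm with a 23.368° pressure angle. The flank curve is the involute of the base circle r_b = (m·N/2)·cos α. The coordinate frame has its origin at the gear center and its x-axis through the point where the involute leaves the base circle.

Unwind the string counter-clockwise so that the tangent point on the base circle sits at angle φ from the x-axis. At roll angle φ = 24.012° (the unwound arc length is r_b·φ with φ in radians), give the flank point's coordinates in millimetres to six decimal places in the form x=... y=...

pitch radius r_p = m·N/2 = 3.031·70/2 = 106.085000
base radius r_b = r_p·cos α = 106.085000·cos 23.368° = 97.383515
roll angle φ = 24.012° = 0.41908846 rad
x = r_b·(cos φ + φ·sin φ) = 97.383515·(0.91346025 + 0.41908846·0.40692797) = 105.563639
y = r_b·(sin φ − φ·cos φ) = 97.383515·(0.40692797 − 0.41908846·0.91346025) = 2.347655

x=105.563639 y=2.347655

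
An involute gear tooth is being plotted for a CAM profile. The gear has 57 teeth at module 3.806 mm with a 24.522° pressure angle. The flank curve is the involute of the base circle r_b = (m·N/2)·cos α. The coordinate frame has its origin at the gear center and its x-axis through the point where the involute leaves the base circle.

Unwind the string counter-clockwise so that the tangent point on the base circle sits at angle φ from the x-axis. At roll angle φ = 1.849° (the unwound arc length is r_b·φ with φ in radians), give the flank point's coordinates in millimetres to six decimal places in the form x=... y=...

x=98.738504 y=0.001105

pitch radius r_p = m·N/2 = 3.806·57/2 = 108.471000
base radius r_b = r_p·cos α = 108.471000·cos 24.522° = 98.687130
roll angle φ = 1.849° = 0.03227114 rad
x = r_b·(cos φ + φ·sin φ) = 98.687130·(0.99947933 + 0.03227114·0.03226554) = 98.738504
y = r_b·(sin φ − φ·cos φ) = 98.687130·(0.03226554 − 0.03227114·0.99947933) = 0.001105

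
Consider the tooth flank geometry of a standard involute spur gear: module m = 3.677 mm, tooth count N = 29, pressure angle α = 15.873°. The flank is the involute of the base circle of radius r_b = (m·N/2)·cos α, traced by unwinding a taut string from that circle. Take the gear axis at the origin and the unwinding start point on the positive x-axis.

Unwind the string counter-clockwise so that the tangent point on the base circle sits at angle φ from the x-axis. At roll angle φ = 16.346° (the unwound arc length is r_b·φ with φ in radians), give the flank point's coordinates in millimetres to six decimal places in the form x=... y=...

pitch radius r_p = m·N/2 = 3.677·29/2 = 53.316500
base radius r_b = r_p·cos α = 53.316500·cos 15.873° = 51.283558
roll angle φ = 16.346° = 0.28529152 rad
x = r_b·(cos φ + φ·sin φ) = 51.283558·(0.95957965 + 0.28529152·0.28143720) = 53.328300
y = r_b·(sin φ − φ·cos φ) = 51.283558·(0.28143720 − 0.28529152·0.95957965) = 0.393717

x=53.328300 y=0.393717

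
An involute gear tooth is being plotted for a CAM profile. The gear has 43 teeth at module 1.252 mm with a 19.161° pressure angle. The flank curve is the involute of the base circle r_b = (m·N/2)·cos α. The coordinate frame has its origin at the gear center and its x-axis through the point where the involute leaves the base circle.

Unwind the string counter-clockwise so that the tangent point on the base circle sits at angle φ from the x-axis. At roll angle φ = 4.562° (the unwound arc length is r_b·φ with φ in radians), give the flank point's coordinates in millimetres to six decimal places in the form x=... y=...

x=25.507214 y=0.004276

pitch radius r_p = m·N/2 = 1.252·43/2 = 26.918000
base radius r_b = r_p·cos α = 26.918000·cos 19.161° = 25.426743
roll angle φ = 4.562° = 0.07962192 rad
x = r_b·(cos φ + φ·sin φ) = 25.426743·(0.99683185 + 0.07962192·0.07953782) = 25.507214
y = r_b·(sin φ − φ·cos φ) = 25.426743·(0.07953782 − 0.07962192·0.99683185) = 0.004276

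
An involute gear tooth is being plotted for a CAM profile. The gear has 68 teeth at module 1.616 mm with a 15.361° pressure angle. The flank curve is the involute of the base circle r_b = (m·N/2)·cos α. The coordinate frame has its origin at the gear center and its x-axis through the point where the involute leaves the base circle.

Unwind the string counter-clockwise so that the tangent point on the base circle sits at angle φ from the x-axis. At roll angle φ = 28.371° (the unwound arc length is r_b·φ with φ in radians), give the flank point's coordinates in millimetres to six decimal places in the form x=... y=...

x=59.083670 y=2.092042

pitch radius r_p = m·N/2 = 1.616·68/2 = 54.944000
base radius r_b = r_p·cos α = 54.944000·cos 15.361° = 52.981177
roll angle φ = 28.371° = 0.49516736 rad
x = r_b·(cos φ + φ·sin φ) = 52.981177·(0.87988920 + 0.49516736·0.47517892) = 59.083670
y = r_b·(sin φ − φ·cos φ) = 52.981177·(0.47517892 − 0.49516736·0.87988920) = 2.092042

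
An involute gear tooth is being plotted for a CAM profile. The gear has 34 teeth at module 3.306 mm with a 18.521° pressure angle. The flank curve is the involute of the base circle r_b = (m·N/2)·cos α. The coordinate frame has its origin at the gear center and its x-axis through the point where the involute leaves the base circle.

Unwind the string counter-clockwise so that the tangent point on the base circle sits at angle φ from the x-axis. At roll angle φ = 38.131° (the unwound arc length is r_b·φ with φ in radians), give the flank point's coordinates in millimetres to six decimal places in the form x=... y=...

pitch radius r_p = m·N/2 = 3.306·34/2 = 56.202000
base radius r_b = r_p·cos α = 56.202000·cos 18.521° = 53.291146
roll angle φ = 38.131° = 0.66551150 rad
x = r_b·(cos φ + φ·sin φ) = 53.291146·(0.78660106 + 0.66551150·0.61746156) = 63.817684
y = r_b·(sin φ − φ·cos φ) = 53.291146·(0.61746156 − 0.66551150·0.78660106) = 5.007743

x=63.817684 y=5.007743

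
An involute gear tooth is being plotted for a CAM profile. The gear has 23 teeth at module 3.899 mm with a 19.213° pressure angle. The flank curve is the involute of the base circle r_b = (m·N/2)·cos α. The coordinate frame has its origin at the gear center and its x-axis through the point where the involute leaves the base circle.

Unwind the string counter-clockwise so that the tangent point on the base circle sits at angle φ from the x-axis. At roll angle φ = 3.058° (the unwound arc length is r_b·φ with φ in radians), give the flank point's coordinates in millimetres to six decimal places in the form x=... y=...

pitch radius r_p = m·N/2 = 3.899·23/2 = 44.838500
base radius r_b = r_p·cos α = 44.838500·cos 19.213° = 42.341073
roll angle φ = 3.058° = 0.05337217 rad
x = r_b·(cos φ + φ·sin φ) = 42.341073·(0.99857604 + 0.05337217·0.05334683) = 42.401336
y = r_b·(sin φ − φ·cos φ) = 42.341073·(0.05334683 − 0.05337217·0.99857604) = 0.002145

x=42.401336 y=0.002145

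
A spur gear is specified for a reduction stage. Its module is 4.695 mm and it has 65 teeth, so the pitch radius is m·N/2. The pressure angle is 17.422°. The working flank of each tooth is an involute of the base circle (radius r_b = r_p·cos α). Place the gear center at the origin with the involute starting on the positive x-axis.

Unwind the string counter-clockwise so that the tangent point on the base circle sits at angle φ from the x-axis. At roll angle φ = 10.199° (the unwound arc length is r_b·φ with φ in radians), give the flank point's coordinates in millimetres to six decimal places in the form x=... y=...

pitch radius r_p = m·N/2 = 4.695·65/2 = 152.587500
base radius r_b = r_p·cos α = 152.587500·cos 17.422° = 145.587615
roll angle φ = 10.199° = 0.17800613 rad
x = r_b·(cos φ + φ·sin φ) = 145.587615·(0.98419870 + 0.17800613·0.17706756) = 147.875933
y = r_b·(sin φ − φ·cos φ) = 145.587615·(0.17706756 − 0.17800613·0.98419870) = 0.272855

x=147.875933 y=0.272855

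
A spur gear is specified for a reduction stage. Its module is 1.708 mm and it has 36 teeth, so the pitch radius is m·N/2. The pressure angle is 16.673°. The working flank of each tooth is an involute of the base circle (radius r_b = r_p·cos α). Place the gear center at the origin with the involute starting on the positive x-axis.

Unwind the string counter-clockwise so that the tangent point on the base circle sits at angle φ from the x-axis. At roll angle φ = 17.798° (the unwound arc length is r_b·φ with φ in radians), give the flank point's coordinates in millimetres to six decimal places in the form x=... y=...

x=30.838294 y=0.291430

pitch radius r_p = m·N/2 = 1.708·36/2 = 30.744000
base radius r_b = r_p·cos α = 30.744000·cos 16.673° = 29.451455
roll angle φ = 17.798° = 0.31063370 rad
x = r_b·(cos φ + φ·sin φ) = 29.451455·(0.95214006 + 0.31063370·0.30566207) = 30.838294
y = r_b·(sin φ − φ·cos φ) = 29.451455·(0.30566207 − 0.31063370·0.95214006) = 0.291430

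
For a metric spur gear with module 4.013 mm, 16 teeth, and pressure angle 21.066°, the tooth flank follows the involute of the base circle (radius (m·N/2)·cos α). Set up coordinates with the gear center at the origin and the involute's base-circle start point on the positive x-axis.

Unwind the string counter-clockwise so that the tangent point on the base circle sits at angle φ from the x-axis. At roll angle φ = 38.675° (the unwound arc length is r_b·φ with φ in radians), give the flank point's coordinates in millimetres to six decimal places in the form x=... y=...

pitch radius r_p = m·N/2 = 4.013·16/2 = 32.104000
base radius r_b = r_p·cos α = 32.104000·cos 21.066° = 29.958393
roll angle φ = 38.675° = 0.67500609 rad
x = r_b·(cos φ + φ·sin φ) = 29.958393·(0.78070315 + 0.67500609·0.62490207) = 36.025443
y = r_b·(sin φ − φ·cos φ) = 29.958393·(0.62490207 − 0.67500609·0.78070315) = 2.933607

x=36.025443 y=2.933607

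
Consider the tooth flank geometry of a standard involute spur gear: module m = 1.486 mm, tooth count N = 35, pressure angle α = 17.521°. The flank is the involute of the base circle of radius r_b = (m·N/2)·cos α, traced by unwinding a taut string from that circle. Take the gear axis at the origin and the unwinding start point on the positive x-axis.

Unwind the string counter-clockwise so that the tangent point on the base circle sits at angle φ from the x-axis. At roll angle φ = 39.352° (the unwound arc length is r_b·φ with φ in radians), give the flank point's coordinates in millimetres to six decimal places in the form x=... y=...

x=29.975662 y=2.553940

pitch radius r_p = m·N/2 = 1.486·35/2 = 26.005000
base radius r_b = r_p·cos α = 26.005000·cos 17.521° = 24.798542
roll angle φ = 39.352° = 0.68682197 rad
x = r_b·(cos φ + φ·sin φ) = 24.798542·(0.77326505 + 0.68682197·0.63408293) = 29.975662
y = r_b·(sin φ − φ·cos φ) = 24.798542·(0.63408293 − 0.68682197·0.77326505) = 2.553940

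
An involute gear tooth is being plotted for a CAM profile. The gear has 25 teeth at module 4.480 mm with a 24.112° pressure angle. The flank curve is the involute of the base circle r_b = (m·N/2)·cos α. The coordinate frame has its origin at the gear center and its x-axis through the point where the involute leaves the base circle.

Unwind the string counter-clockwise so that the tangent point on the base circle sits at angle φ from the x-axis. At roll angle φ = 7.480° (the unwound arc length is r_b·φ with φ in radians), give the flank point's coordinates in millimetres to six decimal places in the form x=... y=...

pitch radius r_p = m·N/2 = 4.480·25/2 = 56.000000
base radius r_b = r_p·cos α = 56.000000·cos 24.112° = 51.113924
roll angle φ = 7.480° = 0.13055063 rad
x = r_b·(cos φ + φ·sin φ) = 51.113924·(0.99149036 + 0.13055063·0.13018010) = 51.547649
y = r_b·(sin φ − φ·cos φ) = 51.113924·(0.13018010 − 0.13055063·0.99149036) = 0.037846

x=51.547649 y=0.037846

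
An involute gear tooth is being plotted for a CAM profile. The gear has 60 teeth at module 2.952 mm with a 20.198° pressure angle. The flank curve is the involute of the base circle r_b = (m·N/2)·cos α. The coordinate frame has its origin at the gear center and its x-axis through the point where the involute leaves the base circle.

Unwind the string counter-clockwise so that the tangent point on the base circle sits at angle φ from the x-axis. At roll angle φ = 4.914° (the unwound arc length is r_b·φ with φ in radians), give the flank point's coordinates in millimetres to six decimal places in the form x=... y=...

pitch radius r_p = m·N/2 = 2.952·60/2 = 88.560000
base radius r_b = r_p·cos α = 88.560000·cos 20.198° = 83.114009
roll angle φ = 4.914° = 0.08576548 rad
x = r_b·(cos φ + φ·sin φ) = 83.114009·(0.99632440 + 0.08576548·0.08566037) = 83.419129
y = r_b·(sin φ − φ·cos φ) = 83.114009·(0.08566037 − 0.08576548·0.99632440) = 0.017465

x=83.419129 y=0.017465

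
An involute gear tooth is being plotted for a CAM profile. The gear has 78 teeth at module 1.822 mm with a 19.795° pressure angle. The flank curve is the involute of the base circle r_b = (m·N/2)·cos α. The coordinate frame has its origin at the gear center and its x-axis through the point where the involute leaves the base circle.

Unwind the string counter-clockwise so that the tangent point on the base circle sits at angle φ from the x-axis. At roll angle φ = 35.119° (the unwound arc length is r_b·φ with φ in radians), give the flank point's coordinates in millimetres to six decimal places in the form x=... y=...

x=78.263397 y=4.941896

pitch radius r_p = m·N/2 = 1.822·78/2 = 71.058000
base radius r_b = r_p·cos α = 71.058000·cos 19.795° = 66.859206
roll angle φ = 35.119° = 0.61294218 rad
x = r_b·(cos φ + φ·sin φ) = 66.859206·(0.81795899 + 0.61294218·0.57527653) = 78.263397
y = r_b·(sin φ − φ·cos φ) = 66.859206·(0.57527653 − 0.61294218·0.81795899) = 4.941896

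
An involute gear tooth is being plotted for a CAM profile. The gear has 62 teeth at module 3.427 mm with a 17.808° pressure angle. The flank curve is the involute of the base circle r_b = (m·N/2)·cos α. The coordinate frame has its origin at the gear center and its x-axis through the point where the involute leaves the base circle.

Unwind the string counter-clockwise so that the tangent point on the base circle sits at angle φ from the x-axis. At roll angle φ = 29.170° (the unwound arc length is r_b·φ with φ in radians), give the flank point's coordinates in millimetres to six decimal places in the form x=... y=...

pitch radius r_p = m·N/2 = 3.427·62/2 = 106.237000
base radius r_b = r_p·cos α = 106.237000·cos 17.808° = 101.146835
roll angle φ = 29.170° = 0.50911254 rad
x = r_b·(cos φ + φ·sin φ) = 101.146835·(0.87317740 + 0.50911254·0.48740253) = 113.417983
y = r_b·(sin φ − φ·cos φ) = 101.146835·(0.48740253 − 0.50911254·0.87317740) = 4.334846

x=113.417983 y=4.334846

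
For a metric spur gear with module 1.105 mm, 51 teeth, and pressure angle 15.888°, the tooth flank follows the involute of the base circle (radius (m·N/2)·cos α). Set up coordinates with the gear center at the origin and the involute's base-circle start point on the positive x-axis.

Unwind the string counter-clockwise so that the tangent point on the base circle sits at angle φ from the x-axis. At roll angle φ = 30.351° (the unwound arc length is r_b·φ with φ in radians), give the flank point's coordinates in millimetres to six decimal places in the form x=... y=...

x=30.640861 y=1.305511

pitch radius r_p = m·N/2 = 1.105·51/2 = 28.177500
base radius r_b = r_p·cos α = 28.177500·cos 15.888° = 27.101082
roll angle φ = 30.351° = 0.52972488 rad
x = r_b·(cos φ + φ·sin φ) = 27.101082·(0.86294612 + 0.52972488·0.50529595) = 30.640861
y = r_b·(sin φ − φ·cos φ) = 27.101082·(0.50529595 − 0.52972488·0.86294612) = 1.305511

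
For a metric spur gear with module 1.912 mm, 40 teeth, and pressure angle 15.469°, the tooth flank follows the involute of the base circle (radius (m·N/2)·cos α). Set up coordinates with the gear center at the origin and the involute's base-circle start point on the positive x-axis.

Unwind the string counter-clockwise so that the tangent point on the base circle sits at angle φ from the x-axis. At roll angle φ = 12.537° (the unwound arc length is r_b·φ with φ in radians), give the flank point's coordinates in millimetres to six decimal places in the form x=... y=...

x=37.726498 y=0.128087

pitch radius r_p = m·N/2 = 1.912·40/2 = 38.240000
base radius r_b = r_p·cos α = 38.240000·cos 15.469° = 36.854752
roll angle φ = 12.537° = 0.21881193 rad
x = r_b·(cos φ + φ·sin φ) = 36.854752·(0.97615603 + 0.21881193·0.21707003) = 37.726498
y = r_b·(sin φ − φ·cos φ) = 36.854752·(0.21707003 − 0.21881193·0.97615603) = 0.128087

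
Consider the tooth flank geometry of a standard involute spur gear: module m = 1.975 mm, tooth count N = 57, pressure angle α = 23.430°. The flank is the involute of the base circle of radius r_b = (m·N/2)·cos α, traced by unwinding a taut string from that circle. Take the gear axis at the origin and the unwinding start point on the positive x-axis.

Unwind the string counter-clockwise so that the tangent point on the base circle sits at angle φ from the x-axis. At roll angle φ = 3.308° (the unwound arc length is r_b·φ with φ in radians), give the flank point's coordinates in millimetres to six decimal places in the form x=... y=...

pitch radius r_p = m·N/2 = 1.975·57/2 = 56.287500
base radius r_b = r_p·cos α = 56.287500·cos 23.430° = 51.646402
roll angle φ = 3.308° = 0.05773549 rad
x = r_b·(cos φ + φ·sin φ) = 51.646402·(0.99833377 + 0.05773549·0.05770342) = 51.732409
y = r_b·(sin φ − φ·cos φ) = 51.646402·(0.05770342 − 0.05773549·0.99833377) = 0.003312

x=51.732409 y=0.003312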